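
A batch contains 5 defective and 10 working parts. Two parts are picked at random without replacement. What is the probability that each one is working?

3/7

P(all working) = 10/15 × 9/14 = 90/210 = 3/7.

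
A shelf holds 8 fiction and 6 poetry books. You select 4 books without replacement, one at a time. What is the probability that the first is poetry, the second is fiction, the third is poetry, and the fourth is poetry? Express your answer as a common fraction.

40/1001

Chain rule:
P = 6/14 × 8/13 × 5/12 × 4/11 = 960/24024 = 40/1001.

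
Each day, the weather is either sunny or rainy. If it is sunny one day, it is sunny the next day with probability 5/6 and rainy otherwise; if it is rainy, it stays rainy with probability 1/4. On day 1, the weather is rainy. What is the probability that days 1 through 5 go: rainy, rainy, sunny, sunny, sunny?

Day 1 is given. For each transition, use the conditional probability from the current state:
P(rainy | rainy) = 1/4; P(sunny | rainy) = 3/4; P(sunny | sunny) = 5/6; P(sunny | sunny) = 5/6.
P = 1/4 × 3/4 × 5/6 × 5/6 = 75/576 = 25/192.

25/192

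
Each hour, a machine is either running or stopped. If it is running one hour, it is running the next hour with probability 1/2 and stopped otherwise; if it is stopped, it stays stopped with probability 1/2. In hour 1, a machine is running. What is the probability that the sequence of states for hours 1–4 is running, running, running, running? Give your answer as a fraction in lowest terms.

1/8

Hour 1 is given. For each transition, use the conditional probability from the current state:
P(running | running) = 1/2; P(running | running) = 1/2; P(running | running) = 1/2.
P = 1/2 × 1/2 × 1/2 = 1/8.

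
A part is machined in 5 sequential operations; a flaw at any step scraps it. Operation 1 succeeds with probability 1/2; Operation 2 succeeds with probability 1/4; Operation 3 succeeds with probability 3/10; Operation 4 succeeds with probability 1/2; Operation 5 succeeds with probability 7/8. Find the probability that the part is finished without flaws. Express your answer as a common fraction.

21/1280

Each stage is reached only if all earlier stages succeed, so
P = 1/2 × 1/4 × 3/10 × 1/2 × 7/8 = 21/1280.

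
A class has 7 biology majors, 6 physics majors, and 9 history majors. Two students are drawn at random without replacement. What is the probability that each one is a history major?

12/77

P(every draw is a history major) = 9/22 × 8/21 = 72/462 = 12/77.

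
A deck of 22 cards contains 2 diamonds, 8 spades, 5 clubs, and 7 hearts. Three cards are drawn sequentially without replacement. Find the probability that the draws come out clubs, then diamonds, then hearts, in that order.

Multiply the probability of each draw given the previous ones:
P = 5/22 × 2/21 × 7/20 = 70/9240 = 1/132.

1/132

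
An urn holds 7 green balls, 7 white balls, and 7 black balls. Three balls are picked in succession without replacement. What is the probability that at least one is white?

P(no white) = 14/21 × 13/20 × 12/19 = 2184/7980 = 26/95.
P(at least one) = 1 − 26/95 = 69/95.

69/95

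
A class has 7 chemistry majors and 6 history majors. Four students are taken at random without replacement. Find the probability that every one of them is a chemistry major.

7/143

P(all chemistry majors) = 7/13 × 6/12 × 5/11 × 4/10 = 840/17160 = 7/143.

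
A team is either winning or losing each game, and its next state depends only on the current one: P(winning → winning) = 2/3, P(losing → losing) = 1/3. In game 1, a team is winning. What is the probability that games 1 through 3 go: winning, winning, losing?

Game 1 is given. For each transition, use the conditional probability from the current state:
P(winning | winning) = 2/3; P(losing | winning) = 1/3.
P = 2/3 × 1/3 = 2/9.

2/9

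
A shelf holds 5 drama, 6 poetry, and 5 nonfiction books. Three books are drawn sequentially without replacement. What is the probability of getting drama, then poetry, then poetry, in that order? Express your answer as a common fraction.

5/112

Each draw changes the counts, so multiply the conditional probabilities along the sequence:
P = 5/16 × 6/15 × 5/14 = 150/3360 = 5/112.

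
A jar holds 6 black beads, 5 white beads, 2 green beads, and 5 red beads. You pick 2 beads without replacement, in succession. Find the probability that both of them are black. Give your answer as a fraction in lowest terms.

5/51

P(all black) = 6/18 × 5/17 = 30/306 = 5/51.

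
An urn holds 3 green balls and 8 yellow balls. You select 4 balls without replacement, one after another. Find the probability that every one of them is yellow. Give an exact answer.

7/33

P(all yellow) = 8/11 × 7/10 × 6/9 × 5/8 = 1680/7920 = 7/33.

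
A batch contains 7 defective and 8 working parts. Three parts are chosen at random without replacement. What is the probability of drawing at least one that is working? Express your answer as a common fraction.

12/13

P(no working) = 7/15 × 6/14 × 5/13 = 210/2730 = 1/13.
P(at least one) = 1 − 1/13 = 12/13.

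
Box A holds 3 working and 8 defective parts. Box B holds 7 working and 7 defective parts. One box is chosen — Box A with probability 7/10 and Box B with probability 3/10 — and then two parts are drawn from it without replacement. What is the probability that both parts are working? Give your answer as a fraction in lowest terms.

384/3575

From Box A: P(both working) = (3/11)(2/10) = 3/55.
From Box B: P(both working) = (7/14)(6/13) = 3/13.
Total probability = (7/10)(3/55) + (3/10)(3/13) = 384/3575.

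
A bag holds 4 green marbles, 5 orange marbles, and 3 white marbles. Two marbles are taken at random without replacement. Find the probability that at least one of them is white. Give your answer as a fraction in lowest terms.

P(no white) = 9/12 × 8/11 = 72/132 = 6/11.
P(at least one) = 1 − 6/11 = 5/11.

5/11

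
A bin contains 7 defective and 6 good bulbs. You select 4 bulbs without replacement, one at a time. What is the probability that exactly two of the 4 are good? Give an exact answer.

63/143

One ordering (good drawn first) has probability 6/13 × 5/12 × 7/11 × 6/10 = 1260/17160 = 21/286.
There are C(4,2) = 6 such orderings, each equally likely, so P = 6 × 21/286 = 63/143.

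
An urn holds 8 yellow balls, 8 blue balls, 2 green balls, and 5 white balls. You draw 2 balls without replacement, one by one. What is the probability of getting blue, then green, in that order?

8/253

Multiply the probability of each draw given the previous ones:
P = 8/23 × 2/22 = 16/506 = 8/253.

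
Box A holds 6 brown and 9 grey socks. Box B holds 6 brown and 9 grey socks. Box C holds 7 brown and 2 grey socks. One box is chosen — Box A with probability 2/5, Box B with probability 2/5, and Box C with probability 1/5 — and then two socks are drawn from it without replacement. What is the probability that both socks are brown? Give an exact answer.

From Box A: P(both brown) = (6/15)(5/14) = 1/7.
From Box B: P(both brown) = (6/15)(5/14) = 1/7.
From Box C: P(both brown) = (7/9)(6/8) = 7/12.
Total probability = (2/5)(1/7) + (2/5)(1/7) + (1/5)(7/12) = 97/420.

97/420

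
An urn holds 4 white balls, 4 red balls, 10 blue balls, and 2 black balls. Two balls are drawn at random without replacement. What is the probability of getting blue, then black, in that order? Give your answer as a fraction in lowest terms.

1/19

Chain rule:
P = 10/20 × 2/19 = 20/380 = 1/19.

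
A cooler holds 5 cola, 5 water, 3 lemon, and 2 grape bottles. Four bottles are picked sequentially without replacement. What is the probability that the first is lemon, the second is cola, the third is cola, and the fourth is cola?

1/182

Chain rule:
P = 3/15 × 5/14 × 4/13 × 3/12 = 180/32760 = 1/182.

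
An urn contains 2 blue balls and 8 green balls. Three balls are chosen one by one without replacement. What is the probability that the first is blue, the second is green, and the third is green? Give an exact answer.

Multiply the probability of each draw given the previous ones:
P = 2/10 × 8/9 × 7/8 = 112/720 = 7/45.

7/45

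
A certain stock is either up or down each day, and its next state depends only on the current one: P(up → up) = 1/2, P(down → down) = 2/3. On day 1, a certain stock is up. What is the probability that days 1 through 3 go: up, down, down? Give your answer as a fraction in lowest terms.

1/3

Day 1 is given. For each transition, use the conditional probability from the current state:
P(down | up) = 1/2; P(down | down) = 2/3.
P = 1/2 × 2/3 = 2/6 = 1/3.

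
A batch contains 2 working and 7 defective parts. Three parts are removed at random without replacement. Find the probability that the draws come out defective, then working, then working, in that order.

Multiply the probability of each draw given the previous ones:
P = 7/9 × 2/8 × 1/7 = 14/504 = 1/36.

1/36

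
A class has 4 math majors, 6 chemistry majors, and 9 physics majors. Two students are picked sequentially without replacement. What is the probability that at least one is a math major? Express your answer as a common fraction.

22/57

P(no math majors) = 15/19 × 14/18 = 210/342 = 35/57.
P(at least one) = 1 − 35/57 = 22/57.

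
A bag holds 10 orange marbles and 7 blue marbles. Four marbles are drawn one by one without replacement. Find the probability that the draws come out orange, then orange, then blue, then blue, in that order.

Chain rule:
P = 10/17 × 9/16 × 7/15 × 6/14 = 3780/57120 = 9/136.

9/136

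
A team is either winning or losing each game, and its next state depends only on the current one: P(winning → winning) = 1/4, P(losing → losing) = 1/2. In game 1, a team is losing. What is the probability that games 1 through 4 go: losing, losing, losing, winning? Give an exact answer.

Game 1 is given. For each transition, use the conditional probability from the current state:
P(losing | losing) = 1/2; P(losing | losing) = 1/2; P(winning | losing) = 1/2.
P = 1/2 × 1/2 × 1/2 = 1/8.

1/8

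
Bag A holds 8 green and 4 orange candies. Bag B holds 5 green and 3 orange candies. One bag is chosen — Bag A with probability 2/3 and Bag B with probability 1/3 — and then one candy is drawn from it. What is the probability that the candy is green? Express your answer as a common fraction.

From Bag A: P(green) = 8/12.
From Bag B: P(green) = 5/8.
Total probability = (2/3)(8/12) + (1/3)(5/8) = 47/72.

47/72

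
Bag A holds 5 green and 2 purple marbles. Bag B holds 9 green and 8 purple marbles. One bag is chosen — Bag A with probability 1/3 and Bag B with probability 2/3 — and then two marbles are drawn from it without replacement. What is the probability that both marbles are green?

359/1071

From Bag A: P(both green) = (5/7)(4/6) = 10/21.
From Bag B: P(both green) = (9/17)(8/16) = 9/34.
Total probability = (1/3)(10/21) + (2/3)(9/34) = 359/1071.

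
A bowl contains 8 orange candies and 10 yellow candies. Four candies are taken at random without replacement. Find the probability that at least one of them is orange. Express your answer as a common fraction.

95/102

P(no orange) = 10/18 × 9/17 × 8/16 × 7/15 = 5040/73440 = 7/102.
P(at least one) = 1 − 7/102 = 95/102.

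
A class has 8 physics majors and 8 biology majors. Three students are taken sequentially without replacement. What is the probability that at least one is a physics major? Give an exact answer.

P(no physics majors) = 8/16 × 7/15 × 6/14 = 336/3360 = 1/10.
P(at least one) = 1 − 1/10 = 9/10.

9/10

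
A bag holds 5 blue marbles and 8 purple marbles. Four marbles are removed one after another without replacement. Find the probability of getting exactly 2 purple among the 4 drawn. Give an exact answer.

56/143

One ordering (purple drawn first) has probability 8/13 × 7/12 × 5/11 × 4/10 = 1120/17160 = 28/429.
There are C(4,2) = 6 such orderings, each equally likely, so P = 6 × 28/429 = 56/143.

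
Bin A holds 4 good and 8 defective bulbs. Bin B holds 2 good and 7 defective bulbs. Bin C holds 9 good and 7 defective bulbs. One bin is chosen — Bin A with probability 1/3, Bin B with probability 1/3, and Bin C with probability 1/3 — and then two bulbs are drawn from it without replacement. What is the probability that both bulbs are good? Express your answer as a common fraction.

829/5940

From Bin A: P(both good) = (4/12)(3/11) = 1/11.
From Bin B: P(both good) = (2/9)(1/8) = 1/36.
From Bin C: P(both good) = (9/16)(8/15) = 3/10.
Total probability = (1/3)(1/11) + (1/3)(1/36) + (1/3)(3/10) = 829/5940.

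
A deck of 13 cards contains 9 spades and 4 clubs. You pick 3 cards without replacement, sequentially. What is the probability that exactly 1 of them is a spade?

One ordering (a spade drawn first) has probability 9/13 × 4/12 × 3/11 = 108/1716 = 9/143.
There are C(3,1) = 3 such orderings, each equally likely, so P = 3 × 9/143 = 27/143.

27/143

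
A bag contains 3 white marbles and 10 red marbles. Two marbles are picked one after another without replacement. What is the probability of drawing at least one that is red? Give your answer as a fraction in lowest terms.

P(no red) = 3/13 × 2/12 = 6/156 = 1/26.
P(at least one) = 1 − 1/26 = 25/26.

25/26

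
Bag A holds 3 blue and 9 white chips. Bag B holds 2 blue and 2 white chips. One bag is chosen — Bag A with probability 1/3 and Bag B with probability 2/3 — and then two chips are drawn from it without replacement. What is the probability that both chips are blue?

25/198

From Bag A: P(both blue) = (3/12)(2/11) = 1/22.
From Bag B: P(both blue) = (2/4)(1/3) = 1/6.
Total probability = (1/3)(1/22) + (2/3)(1/6) = 25/198.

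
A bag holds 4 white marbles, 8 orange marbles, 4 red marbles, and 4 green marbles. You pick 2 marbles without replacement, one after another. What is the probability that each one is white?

3/95

P(every draw is white) = 4/20 × 3/19 = 12/380 = 3/95.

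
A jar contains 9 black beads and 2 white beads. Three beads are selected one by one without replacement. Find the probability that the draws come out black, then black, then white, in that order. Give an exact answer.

8/55

Multiply the probability of each draw given the previous ones:
P = 9/11 × 8/10 × 2/9 = 144/990 = 8/55.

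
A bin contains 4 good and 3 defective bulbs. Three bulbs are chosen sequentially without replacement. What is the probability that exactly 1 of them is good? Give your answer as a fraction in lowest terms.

12/35

One ordering (good drawn first) has probability 4/7 × 3/6 × 2/5 = 24/210 = 4/35.
There are C(3,1) = 3 such orderings, each equally likely, so P = 3 × 4/35 = 12/35.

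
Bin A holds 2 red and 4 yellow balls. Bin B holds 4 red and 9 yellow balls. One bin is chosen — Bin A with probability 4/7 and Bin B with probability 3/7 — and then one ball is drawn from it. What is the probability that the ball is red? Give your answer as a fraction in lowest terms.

88/273

From Bin A: P(red) = 2/6.
From Bin B: P(red) = 4/13.
Total probability = (4/7)(2/6) + (3/7)(4/13) = 88/273.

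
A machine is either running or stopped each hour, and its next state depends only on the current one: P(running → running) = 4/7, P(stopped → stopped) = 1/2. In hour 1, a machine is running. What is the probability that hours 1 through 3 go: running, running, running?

Hour 1 is given. For each transition, use the conditional probability from the current state:
P(running | running) = 4/7; P(running | running) = 4/7.
P = 4/7 × 4/7 = 16/49.

16/49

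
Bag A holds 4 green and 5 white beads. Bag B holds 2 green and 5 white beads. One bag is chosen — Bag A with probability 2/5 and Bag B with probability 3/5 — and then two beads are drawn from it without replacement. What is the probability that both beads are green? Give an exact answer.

From Bag A: P(both green) = (4/9)(3/8) = 1/6.
From Bag B: P(both green) = (2/7)(1/6) = 1/21.
Total probability = (2/5)(1/6) + (3/5)(1/21) = 2/21.

2/21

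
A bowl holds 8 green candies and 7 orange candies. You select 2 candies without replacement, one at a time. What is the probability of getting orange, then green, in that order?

Chain rule:
P = 7/15 × 8/14 = 56/210 = 4/15.

4/15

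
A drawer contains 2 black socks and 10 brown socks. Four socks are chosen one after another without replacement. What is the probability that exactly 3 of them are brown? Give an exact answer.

One ordering (brown drawn first) has probability 10/12 × 9/11 × 8/10 × 2/9 = 1440/11880 = 4/33.
There are C(4,3) = 4 such orderings, each equally likely, so P = 4 × 4/33 = 16/33.

16/33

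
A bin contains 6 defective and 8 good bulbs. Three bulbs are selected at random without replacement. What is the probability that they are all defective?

5/91

P(all defective) = 6/14 × 5/13 × 4/12 = 120/2184 = 5/91.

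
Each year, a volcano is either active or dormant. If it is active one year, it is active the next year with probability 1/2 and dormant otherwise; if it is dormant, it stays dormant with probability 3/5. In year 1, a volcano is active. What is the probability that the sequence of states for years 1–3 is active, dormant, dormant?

Year 1 is given. For each transition, use the conditional probability from the current state:
P(dormant | active) = 1/2; P(dormant | dormant) = 3/5.
P = 1/2 × 3/5 = 3/10.

3/10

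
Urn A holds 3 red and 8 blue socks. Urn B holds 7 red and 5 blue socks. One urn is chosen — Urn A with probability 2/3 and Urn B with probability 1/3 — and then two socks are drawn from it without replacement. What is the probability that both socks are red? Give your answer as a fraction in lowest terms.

From Urn A: P(both red) = (3/11)(2/10) = 3/55.
From Urn B: P(both red) = (7/12)(6/11) = 7/22.
Total probability = (2/3)(3/55) + (1/3)(7/22) = 47/330.

47/330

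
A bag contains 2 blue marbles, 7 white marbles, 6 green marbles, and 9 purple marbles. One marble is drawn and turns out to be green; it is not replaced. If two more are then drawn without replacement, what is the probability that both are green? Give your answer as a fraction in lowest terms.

10/253

After the first draw, 5 of the remaining 23 marbles are green.
P = 5/23 × 4/22 = 20/506 = 10/253.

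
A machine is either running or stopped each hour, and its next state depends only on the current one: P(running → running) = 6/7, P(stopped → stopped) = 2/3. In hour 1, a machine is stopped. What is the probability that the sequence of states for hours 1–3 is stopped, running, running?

Hour 1 is given. For each transition, use the conditional probability from the current state:
P(running | stopped) = 1/3; P(running | running) = 6/7.
P = 1/3 × 6/7 = 6/21 = 2/7.

2/7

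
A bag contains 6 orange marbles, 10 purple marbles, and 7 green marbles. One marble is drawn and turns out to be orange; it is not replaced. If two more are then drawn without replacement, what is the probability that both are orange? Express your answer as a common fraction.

10/231

After the first draw, 5 of the remaining 22 marbles are orange.
P = 5/22 × 4/21 = 20/462 = 10/231.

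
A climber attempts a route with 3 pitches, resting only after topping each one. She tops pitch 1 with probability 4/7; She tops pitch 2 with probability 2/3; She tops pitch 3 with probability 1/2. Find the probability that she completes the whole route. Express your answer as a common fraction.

Multiplying along the chain,
P = 4/7 × 2/3 × 1/2 = 8/42 = 4/21.

4/21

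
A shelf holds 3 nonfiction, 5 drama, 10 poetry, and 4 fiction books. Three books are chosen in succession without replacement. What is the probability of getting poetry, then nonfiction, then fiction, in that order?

1/77

Chain rule:
P = 10/22 × 3/21 × 4/20 = 120/9240 = 1/77.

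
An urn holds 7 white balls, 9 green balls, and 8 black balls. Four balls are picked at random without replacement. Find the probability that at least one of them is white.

P(no white) = 17/24 × 16/23 × 15/22 × 14/21 = 57120/255024 = 170/759.
P(at least one) = 1 − 170/759 = 589/759.

589/759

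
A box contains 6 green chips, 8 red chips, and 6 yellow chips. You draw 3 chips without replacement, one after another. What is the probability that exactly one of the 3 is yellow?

91/190

One ordering (yellow drawn first) has probability 6/20 × 14/19 × 13/18 = 1092/6840 = 91/570.
There are C(3,1) = 3 such orderings, each equally likely, so P = 3 × 91/570 = 91/190.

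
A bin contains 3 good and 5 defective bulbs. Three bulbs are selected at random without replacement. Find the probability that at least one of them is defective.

55/56

P(no defective) = 3/8 × 2/7 × 1/6 = 6/336 = 1/56.
P(at least one) = 1 − 1/56 = 55/56.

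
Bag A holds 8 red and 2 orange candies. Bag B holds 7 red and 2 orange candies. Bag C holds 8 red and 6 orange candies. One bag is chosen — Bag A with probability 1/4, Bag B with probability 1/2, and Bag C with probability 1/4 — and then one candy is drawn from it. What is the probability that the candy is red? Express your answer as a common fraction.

From Bag A: P(red) = 8/10.
From Bag B: P(red) = 7/9.
From Bag C: P(red) = 8/14.
Total probability = (1/4)(8/10) + (1/2)(7/9) + (1/4)(8/14) = 461/630.

461/630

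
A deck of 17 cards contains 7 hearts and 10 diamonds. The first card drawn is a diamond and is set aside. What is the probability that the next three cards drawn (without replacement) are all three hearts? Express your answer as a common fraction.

1/16

With the first card removed, 7 hearts remain out of 16.
P = 7/16 × 6/15 × 5/14 = 210/3360 = 1/16.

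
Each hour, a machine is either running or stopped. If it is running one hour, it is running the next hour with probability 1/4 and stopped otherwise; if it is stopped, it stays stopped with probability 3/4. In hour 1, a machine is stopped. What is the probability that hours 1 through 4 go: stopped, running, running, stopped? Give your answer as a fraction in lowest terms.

Hour 1 is given. For each transition, use the conditional probability from the current state:
P(running | stopped) = 1/4; P(running | running) = 1/4; P(stopped | running) = 3/4.
P = 1/4 × 1/4 × 3/4 = 3/64.

3/64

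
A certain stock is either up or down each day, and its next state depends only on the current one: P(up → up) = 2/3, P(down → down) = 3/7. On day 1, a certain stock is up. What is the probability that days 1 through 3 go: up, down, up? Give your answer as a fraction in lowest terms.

4/21

Day 1 is given. For each transition, use the conditional probability from the current state:
P(down | up) = 1/3; P(up | down) = 4/7.
P = 1/3 × 4/7 = 4/21.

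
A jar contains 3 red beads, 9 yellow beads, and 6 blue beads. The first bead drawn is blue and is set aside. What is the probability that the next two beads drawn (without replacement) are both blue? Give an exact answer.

After the first draw, 5 of the remaining 17 beads are blue.
P = 5/17 × 4/16 = 20/272 = 5/68.

5/68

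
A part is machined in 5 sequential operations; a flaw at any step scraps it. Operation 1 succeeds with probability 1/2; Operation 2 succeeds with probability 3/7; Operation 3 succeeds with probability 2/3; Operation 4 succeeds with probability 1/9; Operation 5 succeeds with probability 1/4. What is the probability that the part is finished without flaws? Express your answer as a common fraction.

1/252

Each stage is reached only if all earlier stages succeed, so
P = 1/2 × 3/7 × 2/3 × 1/9 × 1/4 = 6/1512 = 1/252.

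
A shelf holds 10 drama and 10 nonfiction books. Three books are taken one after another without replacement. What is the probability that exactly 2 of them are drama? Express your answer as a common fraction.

15/38

One ordering (drama drawn first) has probability 10/20 × 9/19 × 10/18 = 900/6840 = 5/38.
There are C(3,2) = 3 such orderings, each equally likely, so P = 3 × 5/38 = 15/38.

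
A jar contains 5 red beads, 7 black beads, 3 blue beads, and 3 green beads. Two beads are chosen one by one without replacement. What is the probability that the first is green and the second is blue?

1/34

Chain rule:
P = 3/18 × 3/17 = 9/306 = 1/34.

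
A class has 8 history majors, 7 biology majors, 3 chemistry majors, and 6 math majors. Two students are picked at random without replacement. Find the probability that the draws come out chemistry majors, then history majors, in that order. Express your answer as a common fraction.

Multiply the probability of each draw given the previous ones:
P = 3/24 × 8/23 = 24/552 = 1/23.

1/23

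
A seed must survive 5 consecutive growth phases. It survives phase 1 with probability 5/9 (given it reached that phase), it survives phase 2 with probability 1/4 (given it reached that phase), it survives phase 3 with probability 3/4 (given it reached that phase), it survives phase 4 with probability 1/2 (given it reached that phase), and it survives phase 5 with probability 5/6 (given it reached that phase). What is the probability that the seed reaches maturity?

Multiplying along the chain,
P = 5/9 × 1/4 × 3/4 × 1/2 × 5/6 = 75/1728 = 25/576.

25/576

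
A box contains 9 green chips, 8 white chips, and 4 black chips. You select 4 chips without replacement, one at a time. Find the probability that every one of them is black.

1/5985

P = 4/21 × 3/20 × 2/19 × 1/18 = 24/143640 = 1/5985.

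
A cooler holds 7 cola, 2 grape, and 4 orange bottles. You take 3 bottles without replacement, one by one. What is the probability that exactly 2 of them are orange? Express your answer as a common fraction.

One ordering (orange drawn first) has probability 4/13 × 3/12 × 9/11 = 108/1716 = 9/143.
There are C(3,2) = 3 such orderings, each equally likely, so P = 3 × 9/143 = 27/143.

27/143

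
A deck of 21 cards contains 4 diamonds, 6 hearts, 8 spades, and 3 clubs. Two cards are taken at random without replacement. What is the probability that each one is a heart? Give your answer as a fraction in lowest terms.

1/14

P(every draw is a heart) = 6/21 × 5/20 = 30/420 = 1/14.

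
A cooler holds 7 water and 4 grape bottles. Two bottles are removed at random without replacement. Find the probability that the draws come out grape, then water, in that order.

14/55

Each draw changes the counts, so multiply the conditional probabilities along the sequence:
P = 4/11 × 7/10 = 28/110 = 14/55.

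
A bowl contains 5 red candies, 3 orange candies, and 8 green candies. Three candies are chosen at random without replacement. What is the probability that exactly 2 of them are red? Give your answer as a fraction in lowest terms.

11/56

One ordering (red drawn first) has probability 5/16 × 4/15 × 11/14 = 220/3360 = 11/168.
There are C(3,2) = 3 such orderings, each equally likely, so P = 3 × 11/168 = 11/56.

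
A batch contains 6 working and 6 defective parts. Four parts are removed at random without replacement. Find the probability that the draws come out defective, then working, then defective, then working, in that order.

Chain rule:
P = 6/12 × 6/11 × 5/10 × 5/9 = 900/11880 = 5/66.

5/66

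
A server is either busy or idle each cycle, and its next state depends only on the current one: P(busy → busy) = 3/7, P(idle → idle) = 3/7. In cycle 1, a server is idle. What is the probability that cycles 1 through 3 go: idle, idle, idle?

Cycle 1 is given. For each transition, use the conditional probability from the current state:
P(idle | idle) = 3/7; P(idle | idle) = 3/7.
P = 3/7 × 3/7 = 9/49.

9/49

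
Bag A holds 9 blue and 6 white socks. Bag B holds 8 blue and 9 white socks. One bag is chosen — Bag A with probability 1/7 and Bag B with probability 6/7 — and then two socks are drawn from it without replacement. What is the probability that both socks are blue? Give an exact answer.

939/4165

From Bag A: P(both blue) = (9/15)(8/14) = 12/35.
From Bag B: P(both blue) = (8/17)(7/16) = 7/34.
Total probability = (1/7)(12/35) + (6/7)(7/34) = 939/4165.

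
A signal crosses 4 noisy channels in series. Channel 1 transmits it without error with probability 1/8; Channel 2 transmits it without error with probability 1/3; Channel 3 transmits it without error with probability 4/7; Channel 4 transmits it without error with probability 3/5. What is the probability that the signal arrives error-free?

The events are sequential, so multiply the conditional probabilities:
P = 1/8 × 1/3 × 4/7 × 3/5 = 12/840 = 1/70.

1/70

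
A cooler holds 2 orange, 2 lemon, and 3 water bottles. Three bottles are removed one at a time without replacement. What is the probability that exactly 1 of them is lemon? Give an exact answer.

4/7

One ordering (lemon drawn first) has probability 2/7 × 5/6 × 4/5 = 40/210 = 4/21.
There are C(3,1) = 3 such orderings, each equally likely, so P = 3 × 4/21 = 4/7.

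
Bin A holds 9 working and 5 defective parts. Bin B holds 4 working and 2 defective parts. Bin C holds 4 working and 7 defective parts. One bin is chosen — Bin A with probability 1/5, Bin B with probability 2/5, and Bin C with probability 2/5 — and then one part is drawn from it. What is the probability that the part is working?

From Bin A: P(working) = 9/14.
From Bin B: P(working) = 4/6.
From Bin C: P(working) = 4/11.
Total probability = (1/5)(9/14) + (2/5)(4/6) + (2/5)(4/11) = 1249/2310.

1249/2310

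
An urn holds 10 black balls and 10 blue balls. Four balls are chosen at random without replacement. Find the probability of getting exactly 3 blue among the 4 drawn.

One ordering (blue drawn first) has probability 10/20 × 9/19 × 8/18 × 10/17 = 7200/116280 = 20/323.
There are C(4,3) = 4 such orderings, each equally likely, so P = 4 × 20/323 = 80/323.

80/323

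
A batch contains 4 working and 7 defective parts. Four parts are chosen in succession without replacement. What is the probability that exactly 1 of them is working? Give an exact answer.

One ordering (working drawn first) has probability 4/11 × 7/10 × 6/9 × 5/8 = 840/7920 = 7/66.
There are C(4,1) = 4 such orderings, each equally likely, so P = 4 × 7/66 = 14/33.

14/33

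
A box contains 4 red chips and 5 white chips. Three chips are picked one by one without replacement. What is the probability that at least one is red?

P(no red) = 5/9 × 4/8 × 3/7 = 60/504 = 5/42.
P(at least one) = 1 − 5/42 = 37/42.

37/42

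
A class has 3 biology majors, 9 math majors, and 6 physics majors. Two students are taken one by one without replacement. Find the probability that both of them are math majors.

4/17

P(all math majors) = 9/18 × 8/17 = 72/306 = 4/17.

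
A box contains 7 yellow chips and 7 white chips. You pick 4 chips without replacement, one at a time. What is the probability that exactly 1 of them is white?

One ordering (white drawn first) has probability 7/14 × 7/13 × 6/12 × 5/11 = 1470/24024 = 35/572.
There are C(4,1) = 4 such orderings, each equally likely, so P = 4 × 35/572 = 35/143.

35/143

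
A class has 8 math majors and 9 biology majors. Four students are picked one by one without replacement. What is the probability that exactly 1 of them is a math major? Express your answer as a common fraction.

24/85

One ordering (a math major drawn first) has probability 8/17 × 9/16 × 8/15 × 7/14 = 4032/57120 = 6/85.
There are C(4,1) = 4 such orderings, each equally likely, so P = 4 × 6/85 = 24/85.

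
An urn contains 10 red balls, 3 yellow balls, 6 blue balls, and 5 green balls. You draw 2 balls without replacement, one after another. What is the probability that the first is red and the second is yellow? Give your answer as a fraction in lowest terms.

5/92

Chain rule:
P = 10/24 × 3/23 = 30/552 = 5/92.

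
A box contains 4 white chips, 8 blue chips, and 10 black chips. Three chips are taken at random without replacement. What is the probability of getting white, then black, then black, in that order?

3/77

Multiply the probability of each draw given the previous ones:
P = 4/22 × 10/21 × 9/20 = 360/9240 = 3/77.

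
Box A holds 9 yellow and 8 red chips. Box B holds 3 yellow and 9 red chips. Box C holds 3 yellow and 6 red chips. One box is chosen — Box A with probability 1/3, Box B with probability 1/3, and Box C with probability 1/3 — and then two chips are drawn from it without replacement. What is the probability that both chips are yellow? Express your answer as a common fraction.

883/6732

From Box A: P(both yellow) = (9/17)(8/16) = 9/34.
From Box B: P(both yellow) = (3/12)(2/11) = 1/22.
From Box C: P(both yellow) = (3/9)(2/8) = 1/12.
Total probability = (1/3)(9/34) + (1/3)(1/22) + (1/3)(1/12) = 883/6732.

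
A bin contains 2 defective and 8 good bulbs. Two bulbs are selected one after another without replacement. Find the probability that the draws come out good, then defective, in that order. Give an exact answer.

Chain rule:
P = 8/10 × 2/9 = 16/90 = 8/45.

8/45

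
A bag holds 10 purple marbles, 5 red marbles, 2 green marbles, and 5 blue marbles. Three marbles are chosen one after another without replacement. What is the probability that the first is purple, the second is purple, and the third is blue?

Multiply the probability of each draw given the previous ones:
P = 10/22 × 9/21 × 5/20 = 450/9240 = 15/308.

15/308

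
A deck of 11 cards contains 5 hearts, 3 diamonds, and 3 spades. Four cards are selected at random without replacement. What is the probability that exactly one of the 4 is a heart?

10/33

One ordering (a heart drawn first) has probability 5/11 × 6/10 × 5/9 × 4/8 = 600/7920 = 5/66.
There are C(4,1) = 4 such orderings, each equally likely, so P = 4 × 5/66 = 10/33.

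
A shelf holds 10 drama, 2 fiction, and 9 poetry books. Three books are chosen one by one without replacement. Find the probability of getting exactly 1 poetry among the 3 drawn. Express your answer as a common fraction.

297/665

One ordering (poetry drawn first) has probability 9/21 × 12/20 × 11/19 = 1188/7980 = 99/665.
There are C(3,1) = 3 such orderings, each equally likely, so P = 3 × 99/665 = 297/665.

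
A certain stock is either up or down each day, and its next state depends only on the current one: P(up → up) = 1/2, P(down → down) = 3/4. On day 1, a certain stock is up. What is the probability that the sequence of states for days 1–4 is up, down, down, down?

Day 1 is given. For each transition, use the conditional probability from the current state:
P(down | up) = 1/2; P(down | down) = 3/4; P(down | down) = 3/4.
P = 1/2 × 3/4 × 3/4 = 9/32.

9/32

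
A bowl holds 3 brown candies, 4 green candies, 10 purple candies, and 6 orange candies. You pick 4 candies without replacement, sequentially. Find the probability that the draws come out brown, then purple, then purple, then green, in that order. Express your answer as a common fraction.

Multiply the probability of each draw given the previous ones:
P = 3/23 × 10/22 × 9/21 × 4/20 = 1080/212520 = 9/1771.

9/1771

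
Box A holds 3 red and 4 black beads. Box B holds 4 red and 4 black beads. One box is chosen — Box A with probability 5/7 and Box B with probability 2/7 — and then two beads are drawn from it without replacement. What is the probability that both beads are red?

8/49

From Box A: P(both red) = (3/7)(2/6) = 1/7.
From Box B: P(both red) = (4/8)(3/7) = 3/14.
Total probability = (5/7)(1/7) + (2/7)(3/14) = 8/49.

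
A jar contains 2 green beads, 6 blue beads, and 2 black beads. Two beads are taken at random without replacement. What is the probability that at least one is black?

17/45

P(no black) = 8/10 × 7/9 = 56/90 = 28/45.
P(at least one) = 1 − 28/45 = 17/45.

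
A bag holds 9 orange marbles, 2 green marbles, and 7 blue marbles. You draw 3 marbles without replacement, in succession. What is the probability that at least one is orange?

61/68

P(no orange) = 9/18 × 8/17 × 7/16 = 504/4896 = 7/68.
P(at least one) = 1 − 7/68 = 61/68.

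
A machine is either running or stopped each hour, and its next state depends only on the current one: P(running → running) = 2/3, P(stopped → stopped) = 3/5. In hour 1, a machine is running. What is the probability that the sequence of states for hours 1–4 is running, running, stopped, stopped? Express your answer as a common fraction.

2/15

Hour 1 is given. For each transition, use the conditional probability from the current state:
P(running | running) = 2/3; P(stopped | running) = 1/3; P(stopped | stopped) = 3/5.
P = 2/3 × 1/3 × 3/5 = 6/45 = 2/15.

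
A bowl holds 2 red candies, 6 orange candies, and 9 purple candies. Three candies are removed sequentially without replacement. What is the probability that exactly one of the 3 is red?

21/68

One ordering (red drawn first) has probability 2/17 × 15/16 × 14/15 = 420/4080 = 7/68.
There are C(3,1) = 3 such orderings, each equally likely, so P = 3 × 7/68 = 21/68.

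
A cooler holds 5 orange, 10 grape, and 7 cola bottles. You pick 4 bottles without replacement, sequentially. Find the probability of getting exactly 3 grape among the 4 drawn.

One ordering (grape drawn first) has probability 10/22 × 9/21 × 8/20 × 12/19 = 8640/175560 = 72/1463.
There are C(4,3) = 4 such orderings, each equally likely, so P = 4 × 72/1463 = 288/1463.

288/1463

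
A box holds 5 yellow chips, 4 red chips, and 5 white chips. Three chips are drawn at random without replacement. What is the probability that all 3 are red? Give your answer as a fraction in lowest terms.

1/91

P = 4/14 × 3/13 × 2/12 = 24/2184 = 1/91.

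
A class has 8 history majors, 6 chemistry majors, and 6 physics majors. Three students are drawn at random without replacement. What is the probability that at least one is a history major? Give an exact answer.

P(no history majors) = 12/20 × 11/19 × 10/18 = 1320/6840 = 11/57.
P(at least one) = 1 − 11/57 = 46/57.

46/57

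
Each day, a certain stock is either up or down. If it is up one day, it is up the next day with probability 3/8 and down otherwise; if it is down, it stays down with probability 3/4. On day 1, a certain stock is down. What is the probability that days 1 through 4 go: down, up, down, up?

Day 1 is given. For each transition, use the conditional probability from the current state:
P(up | down) = 1/4; P(down | up) = 5/8; P(up | down) = 1/4.
P = 1/4 × 5/8 × 1/4 = 5/128.

5/128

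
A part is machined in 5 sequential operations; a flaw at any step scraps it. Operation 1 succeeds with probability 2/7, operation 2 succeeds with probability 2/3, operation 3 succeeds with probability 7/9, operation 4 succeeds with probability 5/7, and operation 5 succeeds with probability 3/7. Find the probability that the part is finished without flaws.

Multiplying along the chain,
P = 2/7 × 2/3 × 7/9 × 5/7 × 3/7 = 420/9261 = 20/441.

20/441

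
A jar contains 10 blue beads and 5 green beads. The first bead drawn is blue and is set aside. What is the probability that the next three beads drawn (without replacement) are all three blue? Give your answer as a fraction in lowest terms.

3/13

With the first bead removed, 9 blue remain out of 14.
P = 9/14 × 8/13 × 7/12 = 504/2184 = 3/13.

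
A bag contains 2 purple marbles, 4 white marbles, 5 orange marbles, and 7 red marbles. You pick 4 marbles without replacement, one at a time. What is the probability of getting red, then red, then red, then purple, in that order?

7/1224

Chain rule:
P = 7/18 × 6/17 × 5/16 × 2/15 = 420/73440 = 7/1224.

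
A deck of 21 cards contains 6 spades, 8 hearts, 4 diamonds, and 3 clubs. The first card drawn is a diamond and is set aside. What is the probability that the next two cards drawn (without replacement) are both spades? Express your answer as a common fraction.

3/38

With the first card removed, 6 spades remain out of 20.
P = 6/20 × 5/19 = 30/380 = 3/38.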